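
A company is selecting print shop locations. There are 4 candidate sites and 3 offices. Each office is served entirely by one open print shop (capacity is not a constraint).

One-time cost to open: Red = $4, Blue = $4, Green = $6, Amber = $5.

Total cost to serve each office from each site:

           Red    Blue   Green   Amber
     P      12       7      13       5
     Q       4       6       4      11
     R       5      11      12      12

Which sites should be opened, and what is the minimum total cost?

For any fixed open set, each office goes to its cheapest open site; total = fixed + service.
{Red, Amber}: P→Amber 5, Q→Red 4, R→Red 5. Service 14; fixed 9; total 23.
{Red, Blue}: P→Blue 7, Q→Red 4, R→Red 5. Service 16; fixed 8; total 24.
{Red}: service 21 + fixed 4 = 25
{Red, Blue, Green, Amber}: service 14 + fixed 19 = 33
No other subset beats 23.

Open Red and Amber; minimum total cost 23.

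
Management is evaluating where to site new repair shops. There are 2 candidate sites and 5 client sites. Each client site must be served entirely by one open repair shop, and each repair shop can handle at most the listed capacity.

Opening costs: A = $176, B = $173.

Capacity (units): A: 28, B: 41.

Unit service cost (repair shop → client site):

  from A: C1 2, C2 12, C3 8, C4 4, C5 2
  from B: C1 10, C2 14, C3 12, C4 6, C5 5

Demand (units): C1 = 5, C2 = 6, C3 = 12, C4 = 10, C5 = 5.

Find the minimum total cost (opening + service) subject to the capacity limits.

Minimum total cost: 536

Open {B}: C1→B 10·5=50, C2→B 14·6=84, C3→B 12·12=144, C4→B 6·10=60, C5→B 5·5=25.
Loads: B carries 38/41. Service 363; fixed 173; total 536.
Next best feasible plan costs 597.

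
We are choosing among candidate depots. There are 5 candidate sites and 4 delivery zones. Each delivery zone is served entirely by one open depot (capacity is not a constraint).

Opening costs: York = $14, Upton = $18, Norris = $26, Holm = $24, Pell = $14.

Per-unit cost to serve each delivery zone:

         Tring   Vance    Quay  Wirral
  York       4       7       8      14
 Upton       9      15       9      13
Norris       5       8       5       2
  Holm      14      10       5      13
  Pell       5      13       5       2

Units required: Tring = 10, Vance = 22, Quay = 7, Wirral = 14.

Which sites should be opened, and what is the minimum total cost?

For any fixed open set, each delivery zone goes to its cheapest open site; total = fixed + service.
{York, Pell}: Tring→York 4·10=40, Vance→York 7·22=154, Quay→Pell 5·7=35, Wirral→Pell 2·14=28. Service 257; fixed 28; total 285.
{York, Norris}: Tring→York 4·10=40, Vance→York 7·22=154, Quay→Norris 5·7=35, Wirral→Norris 2·14=28. Service 257; fixed 40; total 297.
{York, Upton, Pell}: Tring→York 4·10=40, Vance→York 7·22=154, Quay→Pell 5·7=35, Wirral→Pell 2·14=28. Service 257; fixed 46; total 303.
{York, Upton, Norris, Holm, Pell}: Tring→York 4·10=40, Vance→York 7·22=154, Quay→Norris 5·7=35, Wirral→Norris 2·14=28. Service 257; fixed 96; total 353.
No other subset beats 285.

Open York and Pell; minimum total cost 285.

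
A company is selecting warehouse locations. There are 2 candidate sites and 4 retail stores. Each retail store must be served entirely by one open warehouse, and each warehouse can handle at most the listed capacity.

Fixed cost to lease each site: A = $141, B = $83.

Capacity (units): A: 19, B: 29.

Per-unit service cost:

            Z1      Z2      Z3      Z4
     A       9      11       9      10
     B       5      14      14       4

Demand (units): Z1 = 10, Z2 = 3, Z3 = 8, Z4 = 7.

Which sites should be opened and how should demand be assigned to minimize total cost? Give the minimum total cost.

Open {B}: Z1→B 5·10=50, Z2→B 14·3=42, Z3→B 14·8=112, Z4→B 4·7=28.
Loads: B carries 28/29. Service 232; fixed 83; total 315.
Next best feasible plan costs 407.

Minimum total cost: 315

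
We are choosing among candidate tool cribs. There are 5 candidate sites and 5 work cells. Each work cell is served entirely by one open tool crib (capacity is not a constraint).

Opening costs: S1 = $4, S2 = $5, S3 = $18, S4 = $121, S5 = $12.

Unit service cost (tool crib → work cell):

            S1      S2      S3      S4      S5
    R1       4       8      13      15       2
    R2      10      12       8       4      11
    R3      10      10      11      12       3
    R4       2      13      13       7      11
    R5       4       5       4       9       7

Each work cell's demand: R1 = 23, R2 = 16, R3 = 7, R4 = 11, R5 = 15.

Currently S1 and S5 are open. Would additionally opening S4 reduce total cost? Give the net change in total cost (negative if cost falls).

Current service cost with {S1, S5}: 309.
Adding S4: each work cell re-picks its cheapest; new service cost 213, saving 96.
Extra fixed cost: 121. Net change = 121 − 96 = 25.
(Totals: 325 → 350.)

No — net change +25 (cost rises by 25).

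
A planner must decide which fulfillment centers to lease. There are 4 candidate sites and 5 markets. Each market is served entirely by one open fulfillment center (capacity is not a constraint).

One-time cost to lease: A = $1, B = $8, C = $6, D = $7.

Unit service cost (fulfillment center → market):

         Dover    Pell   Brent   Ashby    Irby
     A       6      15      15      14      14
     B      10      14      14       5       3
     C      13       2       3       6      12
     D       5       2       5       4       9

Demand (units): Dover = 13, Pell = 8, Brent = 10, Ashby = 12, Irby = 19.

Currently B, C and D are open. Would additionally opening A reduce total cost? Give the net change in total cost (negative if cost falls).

No — net change +1 (cost rises by 1).

Current service cost with {B, C, D}: 216.
Adding A: each market re-picks its cheapest; new service cost 216, saving 0.
Extra fixed cost: 1. Net change = 1 − 0 = 1.
(Totals: 237 → 238.)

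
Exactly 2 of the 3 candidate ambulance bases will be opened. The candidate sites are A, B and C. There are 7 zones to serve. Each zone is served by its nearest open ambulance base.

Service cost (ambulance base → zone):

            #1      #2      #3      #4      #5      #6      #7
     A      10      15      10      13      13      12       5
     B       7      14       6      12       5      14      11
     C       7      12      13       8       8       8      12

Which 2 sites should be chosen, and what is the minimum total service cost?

Choose B and C; total service cost 57.

With exactly 2 open, each zone uses its cheapest among the chosen.
{B, C}: #1→B 7, #2→C 12, #3→B 6, #4→C 8, #5→B 5, #6→C 8, #7→B 11. Service cost 57.
{A, C}: service cost 58
{A, B}: service cost 61
Among all 3 size-2 choices, {B, C} is lowest.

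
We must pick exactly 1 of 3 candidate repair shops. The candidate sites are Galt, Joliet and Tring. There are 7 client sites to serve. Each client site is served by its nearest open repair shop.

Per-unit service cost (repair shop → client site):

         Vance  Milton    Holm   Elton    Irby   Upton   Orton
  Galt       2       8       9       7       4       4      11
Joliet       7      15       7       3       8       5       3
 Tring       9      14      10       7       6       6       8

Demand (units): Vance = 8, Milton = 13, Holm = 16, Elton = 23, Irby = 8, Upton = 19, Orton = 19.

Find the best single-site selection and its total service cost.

Choose Joliet only; total service cost 648.

With exactly 1 open, each client site uses its cheapest among the chosen.
{Joliet}: Vance→Joliet 7·8=56, Milton→Joliet 15·13=195, Holm→Joliet 7·16=112, Elton→Joliet 3·23=69, Irby→Joliet 8·8=64, Upton→Joliet 5·19=95, Orton→Joliet 3·19=57. Service cost 648.
{Galt}: service cost 742
{Tring}: service cost 889
Among all 3 size-1 choices, {Joliet} is lowest.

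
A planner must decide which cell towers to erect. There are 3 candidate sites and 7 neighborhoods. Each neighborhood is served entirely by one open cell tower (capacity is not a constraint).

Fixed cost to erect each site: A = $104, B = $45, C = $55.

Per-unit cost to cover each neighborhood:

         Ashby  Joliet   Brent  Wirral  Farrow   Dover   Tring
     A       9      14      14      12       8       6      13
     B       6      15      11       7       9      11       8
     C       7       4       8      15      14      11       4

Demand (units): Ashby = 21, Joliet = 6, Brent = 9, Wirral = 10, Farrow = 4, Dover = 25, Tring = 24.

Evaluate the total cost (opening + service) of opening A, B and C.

Total cost: 774

Each neighborhood is assigned to its cheapest site among the open ones.
{A, B, C}: Ashby→B 6·21=126, Joliet→C 4·6=24, Brent→C 8·9=72, Wirral→B 7·10=70, Farrow→A 8·4=32, Dover→A 6·25=150, Tring→C 4·24=96. Service 570; fixed 204; total 774.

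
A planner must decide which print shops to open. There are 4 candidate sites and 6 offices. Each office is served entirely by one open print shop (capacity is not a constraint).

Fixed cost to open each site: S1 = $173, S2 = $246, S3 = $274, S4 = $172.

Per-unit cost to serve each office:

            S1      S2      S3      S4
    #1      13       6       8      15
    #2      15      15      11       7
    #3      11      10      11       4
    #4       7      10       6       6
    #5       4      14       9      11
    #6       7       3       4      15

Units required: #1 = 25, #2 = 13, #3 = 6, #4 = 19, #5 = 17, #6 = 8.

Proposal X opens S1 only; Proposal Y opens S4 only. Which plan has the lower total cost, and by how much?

Proposal X is cheaper by 67.

Proposal X: {S1}: #1→S1 13·25=325, #2→S1 15·13=195, #3→S1 11·6=66, #4→S1 7·19=133, #5→S1 4·17=68, #6→S1 7·8=56. Service 843; fixed 173; total 1016.
Proposal Y: {S4}: #1→S4 15·25=375, #2→S4 7·13=91, #3→S4 4·6=24, #4→S4 6·19=114, #5→S4 11·17=187, #6→S4 15·8=120. Service 911; fixed 172; total 1083.
Difference: |1016 − 1083| = 67.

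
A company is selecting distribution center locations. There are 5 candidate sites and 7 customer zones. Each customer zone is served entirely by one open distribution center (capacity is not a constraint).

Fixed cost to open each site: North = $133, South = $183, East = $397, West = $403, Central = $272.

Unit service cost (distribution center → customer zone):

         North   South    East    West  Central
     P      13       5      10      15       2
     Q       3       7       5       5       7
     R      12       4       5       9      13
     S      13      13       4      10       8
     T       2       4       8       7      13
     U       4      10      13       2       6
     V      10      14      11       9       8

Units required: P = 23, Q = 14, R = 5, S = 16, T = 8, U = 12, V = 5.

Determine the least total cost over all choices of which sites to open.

Minimum total cost: 785

For any fixed open set, each customer zone goes to its cheapest open site; total = fixed + service.
{North, Central}: P→Central 2·23=46, Q→North 3·14=42, R→North 12·5=60, S→Central 8·16=128, T→North 2·8=16, U→North 4·12=48, V→Central 8·5=40. Service 380; fixed 405; total 785.
{North, South}: P→South 5·23=115, Q→North 3·14=42, R→South 4·5=20, S→North 13·16=208, T→North 2·8=16, U→North 4·12=48, V→North 10·5=50. Service 499; fixed 316; total 815.
{Central}: service 553 + fixed 272 = 825
{North, South, East, West, Central}: service 252 + fixed 1388 = 1640
No other subset beats 785.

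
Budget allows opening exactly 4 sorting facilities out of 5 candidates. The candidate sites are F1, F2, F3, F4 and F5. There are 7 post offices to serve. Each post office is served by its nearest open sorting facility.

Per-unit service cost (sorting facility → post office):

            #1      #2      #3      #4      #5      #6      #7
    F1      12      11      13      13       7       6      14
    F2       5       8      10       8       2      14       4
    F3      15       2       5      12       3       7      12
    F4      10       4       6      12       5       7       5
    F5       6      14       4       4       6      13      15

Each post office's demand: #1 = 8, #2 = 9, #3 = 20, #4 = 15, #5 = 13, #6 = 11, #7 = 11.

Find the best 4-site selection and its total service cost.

Choose F1, F2, F3 and F5; total service cost 334.

With exactly 4 open, each post office uses its cheapest among the chosen.
{F1, F2, F3, F5}: #1→F2 5·8=40, #2→F3 2·9=18, #3→F5 4·20=80, #4→F5 4·15=60, #5→F2 2·13=26, #6→F1 6·11=66, #7→F2 4·11=44. Service cost 334.
{F2, F3, F4, F5}: service cost 345
{F1, F2, F4, F5}: service cost 352
Among all 5 size-4 choices, {F1, F2, F3, F5} is lowest.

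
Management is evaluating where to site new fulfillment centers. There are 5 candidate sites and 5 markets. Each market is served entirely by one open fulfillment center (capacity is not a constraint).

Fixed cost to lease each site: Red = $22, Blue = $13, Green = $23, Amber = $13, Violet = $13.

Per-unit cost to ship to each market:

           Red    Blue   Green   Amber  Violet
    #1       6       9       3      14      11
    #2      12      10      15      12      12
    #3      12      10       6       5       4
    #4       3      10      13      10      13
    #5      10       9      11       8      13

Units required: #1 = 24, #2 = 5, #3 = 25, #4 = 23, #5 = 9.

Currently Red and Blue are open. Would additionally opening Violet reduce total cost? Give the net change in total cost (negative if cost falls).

Yes — net change −137 (cost falls by 137).

Current service cost with {Red, Blue}: 594.
Adding Violet: each market re-picks its cheapest; new service cost 444, saving 150.
Extra fixed cost: 13. Net change = 13 − 150 = -137.
(Totals: 629 → 492.)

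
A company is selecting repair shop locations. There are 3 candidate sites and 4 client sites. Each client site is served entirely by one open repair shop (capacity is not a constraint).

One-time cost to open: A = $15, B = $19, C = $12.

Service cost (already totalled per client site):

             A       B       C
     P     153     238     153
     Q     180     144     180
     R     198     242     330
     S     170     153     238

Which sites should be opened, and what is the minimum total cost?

For any fixed open set, each client site goes to its cheapest open site; total = fixed + service.
{A, B}: P→A 153, Q→B 144, R→A 198, S→B 153. Service 648; fixed 34; total 682.
{A, B, C}: service 648 + fixed 46 = 694
{A}: P→A 153, Q→A 180, R→A 198, S→A 170. Service 701; fixed 15; total 716.
{C}: service 901 + fixed 12 = 913
No other subset beats 682.

Open A and B; minimum total cost 682.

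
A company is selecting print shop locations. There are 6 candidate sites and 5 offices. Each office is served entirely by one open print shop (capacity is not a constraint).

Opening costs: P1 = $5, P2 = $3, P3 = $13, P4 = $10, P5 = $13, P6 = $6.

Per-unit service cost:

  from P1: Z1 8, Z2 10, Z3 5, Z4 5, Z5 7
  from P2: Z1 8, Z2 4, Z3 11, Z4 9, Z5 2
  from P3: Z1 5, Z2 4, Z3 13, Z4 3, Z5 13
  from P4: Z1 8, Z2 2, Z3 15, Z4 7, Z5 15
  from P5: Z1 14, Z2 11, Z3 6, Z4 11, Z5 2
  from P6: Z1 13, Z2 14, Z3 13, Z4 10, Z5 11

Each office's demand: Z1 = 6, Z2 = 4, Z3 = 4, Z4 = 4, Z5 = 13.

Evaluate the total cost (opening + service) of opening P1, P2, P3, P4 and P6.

Total cost: 133

Each office is assigned to its cheapest site among the open ones.
{P1, P2, P3, P4, P6}: Z1→P3 5·6=30, Z2→P4 2·4=8, Z3→P1 5·4=20, Z4→P3 3·4=12, Z5→P2 2·13=26. Service 96; fixed 37; total 133.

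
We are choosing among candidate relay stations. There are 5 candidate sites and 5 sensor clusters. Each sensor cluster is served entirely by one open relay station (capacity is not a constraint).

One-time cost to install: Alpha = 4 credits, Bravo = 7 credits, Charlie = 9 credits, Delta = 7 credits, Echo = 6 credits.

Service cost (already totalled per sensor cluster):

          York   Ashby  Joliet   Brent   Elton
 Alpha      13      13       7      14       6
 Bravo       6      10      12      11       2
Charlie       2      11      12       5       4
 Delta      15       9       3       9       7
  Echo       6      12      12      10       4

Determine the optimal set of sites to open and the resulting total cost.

Open Charlie and Delta; minimum total cost 39.

For any fixed open set, each sensor cluster goes to its cheapest open site; total = fixed + service.
{Charlie, Delta}: York→Charlie 2, Ashby→Delta 9, Joliet→Delta 3, Brent→Charlie 5, Elton→Charlie 4. Service 23; fixed 16; total 39.
{Alpha, Charlie}: York→Charlie 2, Ashby→Charlie 11, Joliet→Alpha 7, Brent→Charlie 5, Elton→Charlie 4. Service 29; fixed 13; total 42.
{Alpha, Charlie, Delta}: York→Charlie 2, Ashby→Delta 9, Joliet→Delta 3, Brent→Charlie 5, Elton→Charlie 4. Service 23; fixed 20; total 43.
{Alpha, Bravo, Charlie, Delta, Echo}: service 21 + fixed 33 = 54
No other subset beats 39.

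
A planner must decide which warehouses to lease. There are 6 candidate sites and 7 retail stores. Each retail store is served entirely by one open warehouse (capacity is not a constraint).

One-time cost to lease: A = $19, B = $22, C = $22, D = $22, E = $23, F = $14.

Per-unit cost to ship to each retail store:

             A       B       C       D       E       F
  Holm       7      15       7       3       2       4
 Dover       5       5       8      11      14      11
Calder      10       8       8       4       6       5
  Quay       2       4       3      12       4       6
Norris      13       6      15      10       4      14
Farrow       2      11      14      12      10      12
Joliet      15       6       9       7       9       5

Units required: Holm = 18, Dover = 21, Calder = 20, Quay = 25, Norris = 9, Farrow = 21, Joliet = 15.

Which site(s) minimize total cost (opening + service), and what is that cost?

Open A, E and F; minimum total cost 500.

For any fixed open set, each retail store goes to its cheapest open site; total = fixed + service.
{A, E, F}: Holm→E 2·18=36, Dover→A 5·21=105, Calder→F 5·20=100, Quay→A 2·25=50, Norris→E 4·9=36, Farrow→A 2·21=42, Joliet→F 5·15=75. Service 444; fixed 56; total 500.
{A, D, E, F}: Holm→E 2·18=36, Dover→A 5·21=105, Calder→D 4·20=80, Quay→A 2·25=50, Norris→E 4·9=36, Farrow→A 2·21=42, Joliet→F 5·15=75. Service 424; fixed 78; total 502.
{A, D, E}: service 454 + fixed 64 = 518
{A, B, C, D, E, F}: Holm→E 2·18=36, Dover→A 5·21=105, Calder→D 4·20=80, Quay→A 2·25=50, Norris→E 4·9=36, Farrow→A 2·21=42, Joliet→F 5·15=75. Service 424; fixed 122; total 546.
No other subset beats 500.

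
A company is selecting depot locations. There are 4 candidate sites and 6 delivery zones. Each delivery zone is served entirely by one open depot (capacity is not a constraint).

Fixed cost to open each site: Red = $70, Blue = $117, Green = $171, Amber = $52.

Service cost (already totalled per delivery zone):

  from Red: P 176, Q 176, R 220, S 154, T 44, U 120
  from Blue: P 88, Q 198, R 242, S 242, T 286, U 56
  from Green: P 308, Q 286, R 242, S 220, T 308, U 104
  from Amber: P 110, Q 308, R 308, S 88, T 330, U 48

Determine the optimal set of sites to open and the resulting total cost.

Open Red and Amber; minimum total cost 808.

For any fixed open set, each delivery zone goes to its cheapest open site; total = fixed + service.
{Red, Amber}: P→Amber 110, Q→Red 176, R→Red 220, S→Amber 88, T→Red 44, U→Amber 48. Service 686; fixed 122; total 808.
{Red, Blue, Amber}: P→Blue 88, Q→Red 176, R→Red 220, S→Amber 88, T→Red 44, U→Amber 48. Service 664; fixed 239; total 903.
{Red, Blue}: P→Blue 88, Q→Red 176, R→Red 220, S→Red 154, T→Red 44, U→Blue 56. Service 738; fixed 187; total 925.
{Red, Blue, Green, Amber}: service 664 + fixed 410 = 1074
No other subset beats 808.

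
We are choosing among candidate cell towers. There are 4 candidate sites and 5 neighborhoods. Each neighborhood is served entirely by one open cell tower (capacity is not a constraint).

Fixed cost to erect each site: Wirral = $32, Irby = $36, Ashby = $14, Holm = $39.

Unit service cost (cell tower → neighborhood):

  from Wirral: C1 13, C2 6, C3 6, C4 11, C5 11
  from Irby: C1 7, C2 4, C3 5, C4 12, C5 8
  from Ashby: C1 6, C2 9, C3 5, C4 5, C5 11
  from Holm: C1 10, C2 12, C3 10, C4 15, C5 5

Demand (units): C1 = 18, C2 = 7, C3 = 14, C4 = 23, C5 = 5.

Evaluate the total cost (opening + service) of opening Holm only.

Total cost: 813

Each neighborhood is assigned to its cheapest site among the open ones.
{Holm}: C1→Holm 10·18=180, C2→Holm 12·7=84, C3→Holm 10·14=140, C4→Holm 15·23=345, C5→Holm 5·5=25. Service 774; fixed 39; total 813.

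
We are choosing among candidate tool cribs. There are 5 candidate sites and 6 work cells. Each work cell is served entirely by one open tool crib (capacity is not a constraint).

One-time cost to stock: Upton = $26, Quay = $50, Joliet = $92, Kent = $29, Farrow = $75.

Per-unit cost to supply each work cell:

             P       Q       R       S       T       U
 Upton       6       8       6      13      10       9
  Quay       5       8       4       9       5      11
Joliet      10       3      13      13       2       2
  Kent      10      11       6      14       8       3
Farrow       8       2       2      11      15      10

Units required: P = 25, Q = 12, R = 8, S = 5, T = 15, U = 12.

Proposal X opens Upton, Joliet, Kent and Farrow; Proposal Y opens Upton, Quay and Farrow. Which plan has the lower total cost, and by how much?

Proposal X is cheaper by 23.

Proposal X: {Upton, Joliet, Kent, Farrow}: P→Upton 6·25=150, Q→Farrow 2·12=24, R→Farrow 2·8=16, S→Farrow 11·5=55, T→Joliet 2·15=30, U→Joliet 2·12=24. Service 299; fixed 222; total 521.
Proposal Y: {Upton, Quay, Farrow}: P→Quay 5·25=125, Q→Farrow 2·12=24, R→Farrow 2·8=16, S→Quay 9·5=45, T→Quay 5·15=75, U→Upton 9·12=108. Service 393; fixed 151; total 544.
Difference: |521 − 544| = 23.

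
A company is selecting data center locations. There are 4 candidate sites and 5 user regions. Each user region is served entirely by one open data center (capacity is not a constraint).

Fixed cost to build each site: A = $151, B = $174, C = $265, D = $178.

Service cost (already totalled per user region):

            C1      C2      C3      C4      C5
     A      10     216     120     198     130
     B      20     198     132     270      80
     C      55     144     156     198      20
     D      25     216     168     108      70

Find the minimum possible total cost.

Minimum total cost: 765

For any fixed open set, each user region goes to its cheapest open site; total = fixed + service.
{D}: C1→D 25, C2→D 216, C3→D 168, C4→D 108, C5→D 70. Service 587; fixed 178; total 765.
{A}: service 674 + fixed 151 = 825
{C}: service 573 + fixed 265 = 838
{A, B, C, D}: service 402 + fixed 768 = 1170
No other subset beats 765.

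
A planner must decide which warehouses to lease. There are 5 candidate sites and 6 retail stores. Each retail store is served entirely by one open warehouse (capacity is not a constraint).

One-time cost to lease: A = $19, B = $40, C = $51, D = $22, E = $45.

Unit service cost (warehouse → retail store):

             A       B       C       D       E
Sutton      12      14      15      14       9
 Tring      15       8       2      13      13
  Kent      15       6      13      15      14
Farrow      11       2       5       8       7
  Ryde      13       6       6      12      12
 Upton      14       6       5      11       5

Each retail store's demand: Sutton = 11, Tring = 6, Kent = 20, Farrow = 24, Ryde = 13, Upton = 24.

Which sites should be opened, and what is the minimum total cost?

Open B and E; minimum total cost 598.

For any fixed open set, each retail store goes to its cheapest open site; total = fixed + service.
{B, E}: Sutton→E 9·11=99, Tring→B 8·6=48, Kent→B 6·20=120, Farrow→B 2·24=48, Ryde→B 6·13=78, Upton→E 5·24=120. Service 513; fixed 85; total 598.
{B, C, E}: Sutton→E 9·11=99, Tring→C 2·6=12, Kent→B 6·20=120, Farrow→B 2·24=48, Ryde→B 6·13=78, Upton→C 5·24=120. Service 477; fixed 136; total 613.
{A, B, E}: service 513 + fixed 104 = 617
{A, B, C, D, E}: service 477 + fixed 177 = 654
No other subset beats 598.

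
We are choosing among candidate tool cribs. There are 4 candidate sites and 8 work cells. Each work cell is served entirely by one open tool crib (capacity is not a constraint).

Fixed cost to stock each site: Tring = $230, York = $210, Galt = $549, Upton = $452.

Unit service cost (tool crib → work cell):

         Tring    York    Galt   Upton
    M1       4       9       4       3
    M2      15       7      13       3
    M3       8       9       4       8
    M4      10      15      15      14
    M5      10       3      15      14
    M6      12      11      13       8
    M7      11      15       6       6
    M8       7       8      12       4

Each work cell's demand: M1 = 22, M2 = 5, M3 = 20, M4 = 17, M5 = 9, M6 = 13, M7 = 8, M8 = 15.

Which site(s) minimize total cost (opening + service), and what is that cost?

Open Tring only; minimum total cost 1162.

For any fixed open set, each work cell goes to its cheapest open site; total = fixed + service.
{Tring}: M1→Tring 4·22=88, M2→Tring 15·5=75, M3→Tring 8·20=160, M4→Tring 10·17=170, M5→Tring 10·9=90, M6→Tring 12·13=156, M7→Tring 11·8=88, M8→Tring 7·15=105. Service 932; fixed 230; total 1162.
{Tring, York}: M1→Tring 4·22=88, M2→York 7·5=35, M3→Tring 8·20=160, M4→Tring 10·17=170, M5→York 3·9=27, M6→York 11·13=143, M7→Tring 11·8=88, M8→Tring 7·15=105. Service 816; fixed 440; total 1256.
{Upton}: M1→Upton 3·22=66, M2→Upton 3·5=15, M3→Upton 8·20=160, M4→Upton 14·17=238, M5→Upton 14·9=126, M6→Upton 8·13=104, M7→Upton 6·8=48, M8→Upton 4·15=60. Service 817; fixed 452; total 1269.
{Tring, York, Galt, Upton}: M1→Upton 3·22=66, M2→Upton 3·5=15, M3→Galt 4·20=80, M4→Tring 10·17=170, M5→York 3·9=27, M6→Upton 8·13=104, M7→Galt 6·8=48, M8→Upton 4·15=60. Service 570; fixed 1441; total 2011.
No other subset beats 1162.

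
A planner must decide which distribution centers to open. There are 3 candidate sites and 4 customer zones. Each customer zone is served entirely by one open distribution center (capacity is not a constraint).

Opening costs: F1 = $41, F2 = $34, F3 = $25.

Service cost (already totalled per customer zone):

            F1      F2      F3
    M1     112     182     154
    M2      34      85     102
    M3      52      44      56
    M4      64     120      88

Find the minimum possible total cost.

Minimum total cost: 303

For any fixed open set, each customer zone goes to its cheapest open site; total = fixed + service.
{F1}: M1→F1 112, M2→F1 34, M3→F1 52, M4→F1 64. Service 262; fixed 41; total 303.
{F1, F3}: service 262 + fixed 66 = 328
{F1, F2}: M1→F1 112, M2→F1 34, M3→F2 44, M4→F1 64. Service 254; fixed 75; total 329.
{F1, F2, F3}: M1→F1 112, M2→F1 34, M3→F2 44, M4→F1 64. Service 254; fixed 100; total 354.
No other subset beats 303.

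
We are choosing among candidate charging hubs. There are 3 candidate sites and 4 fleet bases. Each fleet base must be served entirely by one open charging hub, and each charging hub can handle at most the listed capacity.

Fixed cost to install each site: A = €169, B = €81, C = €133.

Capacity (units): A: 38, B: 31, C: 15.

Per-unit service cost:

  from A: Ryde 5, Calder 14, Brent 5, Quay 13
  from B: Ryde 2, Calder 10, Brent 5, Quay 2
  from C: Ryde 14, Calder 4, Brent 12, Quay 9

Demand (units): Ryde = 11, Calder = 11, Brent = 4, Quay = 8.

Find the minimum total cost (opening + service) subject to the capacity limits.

Open {B, C}: Ryde→B 2·11=22, Calder→C 4·11=44, Brent→B 5·4=20, Quay→B 2·8=16.
Loads: B carries 23/31, C carries 11/15. Service 102; fixed 214; total 316.
Next best feasible plan costs 344.

Minimum total cost: 316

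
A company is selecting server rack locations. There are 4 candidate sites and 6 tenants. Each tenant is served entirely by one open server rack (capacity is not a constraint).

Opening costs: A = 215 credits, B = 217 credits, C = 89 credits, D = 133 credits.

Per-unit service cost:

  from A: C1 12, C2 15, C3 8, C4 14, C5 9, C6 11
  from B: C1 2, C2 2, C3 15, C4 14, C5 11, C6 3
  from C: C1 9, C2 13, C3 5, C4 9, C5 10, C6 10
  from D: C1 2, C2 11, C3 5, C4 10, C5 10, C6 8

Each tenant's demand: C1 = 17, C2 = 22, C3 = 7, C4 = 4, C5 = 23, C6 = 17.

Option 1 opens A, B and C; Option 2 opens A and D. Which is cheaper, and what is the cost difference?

Option 1: {A, B, C}: C1→B 2·17=34, C2→B 2·22=44, C3→C 5·7=35, C4→C 9·4=36, C5→A 9·23=207, C6→B 3·17=51. Service 407; fixed 521; total 928.
Option 2: {A, D}: C1→D 2·17=34, C2→D 11·22=242, C3→D 5·7=35, C4→D 10·4=40, C5→A 9·23=207, C6→D 8·17=136. Service 694; fixed 348; total 1042.
Difference: |928 − 1042| = 114.

Option 1 is cheaper by 114.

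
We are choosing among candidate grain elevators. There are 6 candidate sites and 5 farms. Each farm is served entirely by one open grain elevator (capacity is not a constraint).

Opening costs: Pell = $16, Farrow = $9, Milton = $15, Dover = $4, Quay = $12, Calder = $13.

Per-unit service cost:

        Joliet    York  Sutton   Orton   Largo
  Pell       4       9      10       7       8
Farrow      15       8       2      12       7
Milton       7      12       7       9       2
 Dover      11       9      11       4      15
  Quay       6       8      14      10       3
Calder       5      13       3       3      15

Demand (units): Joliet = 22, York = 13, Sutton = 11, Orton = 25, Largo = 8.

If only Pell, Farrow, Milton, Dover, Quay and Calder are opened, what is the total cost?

Each farm is assigned to its cheapest site among the open ones.
{Pell, Farrow, Milton, Dover, Quay, Calder}: Joliet→Pell 4·22=88, York→Farrow 8·13=104, Sutton→Farrow 2·11=22, Orton→Calder 3·25=75, Largo→Milton 2·8=16. Service 305; fixed 69; total 374.

Total cost: 374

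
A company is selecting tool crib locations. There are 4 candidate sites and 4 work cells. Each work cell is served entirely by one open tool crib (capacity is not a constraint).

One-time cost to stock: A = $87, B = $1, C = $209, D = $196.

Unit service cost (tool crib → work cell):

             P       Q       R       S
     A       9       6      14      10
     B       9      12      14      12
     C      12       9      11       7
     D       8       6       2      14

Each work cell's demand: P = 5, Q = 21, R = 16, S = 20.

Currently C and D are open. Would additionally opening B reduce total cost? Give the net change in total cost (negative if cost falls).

No — net change +1 (cost rises by 1).

Current service cost with {C, D}: 338.
Adding B: each work cell re-picks its cheapest; new service cost 338, saving 0.
Extra fixed cost: 1. Net change = 1 − 0 = 1.
(Totals: 743 → 744.)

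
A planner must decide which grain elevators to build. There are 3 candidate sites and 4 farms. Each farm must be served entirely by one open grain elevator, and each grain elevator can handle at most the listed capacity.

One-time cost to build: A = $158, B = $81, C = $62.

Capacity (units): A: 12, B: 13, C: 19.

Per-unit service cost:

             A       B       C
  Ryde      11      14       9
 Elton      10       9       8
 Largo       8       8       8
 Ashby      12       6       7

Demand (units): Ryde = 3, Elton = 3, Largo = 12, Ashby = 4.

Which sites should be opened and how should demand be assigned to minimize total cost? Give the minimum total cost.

Open {B, C}: Ryde→C 9·3=27, Elton→C 8·3=24, Largo→C 8·12=96, Ashby→B 6·4=24.
Loads: B carries 4/13, C carries 18/19. Service 171; fixed 143; total 314.
Next best feasible plan costs 317.

Minimum total cost: 314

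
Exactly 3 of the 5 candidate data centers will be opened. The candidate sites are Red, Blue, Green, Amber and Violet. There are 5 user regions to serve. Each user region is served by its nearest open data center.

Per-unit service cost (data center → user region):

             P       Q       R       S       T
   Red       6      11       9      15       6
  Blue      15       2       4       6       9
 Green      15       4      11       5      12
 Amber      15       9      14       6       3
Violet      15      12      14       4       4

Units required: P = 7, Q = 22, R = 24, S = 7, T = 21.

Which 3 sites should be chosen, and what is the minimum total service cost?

Choose Red, Blue and Amber; total service cost 287.

With exactly 3 open, each user region uses its cheapest among the chosen.
{Red, Blue, Amber}: P→Red 6·7=42, Q→Blue 2·22=44, R→Blue 4·24=96, S→Blue 6·7=42, T→Amber 3·21=63. Service cost 287.
{Red, Blue, Violet}: service cost 294
{Blue, Amber, Violet}: service cost 336
Among all 10 size-3 choices, {Red, Blue, Amber} is lowest.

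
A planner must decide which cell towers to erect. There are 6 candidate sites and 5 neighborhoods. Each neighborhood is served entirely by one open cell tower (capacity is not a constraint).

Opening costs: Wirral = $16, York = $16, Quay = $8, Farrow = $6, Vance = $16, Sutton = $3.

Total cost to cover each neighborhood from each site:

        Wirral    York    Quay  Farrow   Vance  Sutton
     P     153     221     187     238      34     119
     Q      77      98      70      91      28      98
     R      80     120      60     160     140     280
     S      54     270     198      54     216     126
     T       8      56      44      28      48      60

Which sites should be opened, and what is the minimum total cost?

For any fixed open set, each neighborhood goes to its cheapest open site; total = fixed + service.
{Wirral, Quay, Vance}: P→Vance 34, Q→Vance 28, R→Quay 60, S→Wirral 54, T→Wirral 8. Service 184; fixed 40; total 224.
{Wirral, Quay, Vance, Sutton}: service 184 + fixed 43 = 227
{Wirral, Quay, Farrow, Vance}: service 184 + fixed 46 = 230
{Wirral, York, Quay, Farrow, Vance, Sutton}: service 184 + fixed 65 = 249
No other subset beats 224.

Open Wirral, Quay and Vance; minimum total cost 224.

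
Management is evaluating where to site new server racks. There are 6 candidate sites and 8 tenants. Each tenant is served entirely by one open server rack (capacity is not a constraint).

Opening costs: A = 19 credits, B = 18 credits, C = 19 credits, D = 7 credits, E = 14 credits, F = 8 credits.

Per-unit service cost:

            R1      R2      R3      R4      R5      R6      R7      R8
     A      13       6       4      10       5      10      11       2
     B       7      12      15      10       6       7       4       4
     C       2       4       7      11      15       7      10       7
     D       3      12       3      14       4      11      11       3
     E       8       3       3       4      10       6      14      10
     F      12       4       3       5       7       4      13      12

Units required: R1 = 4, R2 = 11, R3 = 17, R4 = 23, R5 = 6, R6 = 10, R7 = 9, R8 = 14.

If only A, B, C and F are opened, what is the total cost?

Total cost: 416

Each tenant is assigned to its cheapest site among the open ones.
{A, B, C, F}: R1→C 2·4=8, R2→C 4·11=44, R3→F 3·17=51, R4→F 5·23=115, R5→A 5·6=30, R6→F 4·10=40, R7→B 4·9=36, R8→A 2·14=28. Service 352; fixed 64; total 416.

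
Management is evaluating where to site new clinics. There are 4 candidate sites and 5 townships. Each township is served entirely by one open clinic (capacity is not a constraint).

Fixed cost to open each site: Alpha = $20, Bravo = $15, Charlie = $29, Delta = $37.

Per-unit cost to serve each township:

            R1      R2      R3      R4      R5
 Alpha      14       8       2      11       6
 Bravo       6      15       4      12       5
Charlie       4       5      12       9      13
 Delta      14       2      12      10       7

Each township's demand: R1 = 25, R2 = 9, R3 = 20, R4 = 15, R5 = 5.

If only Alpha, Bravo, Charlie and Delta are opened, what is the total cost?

Total cost: 419

Each township is assigned to its cheapest site among the open ones.
{Alpha, Bravo, Charlie, Delta}: R1→Charlie 4·25=100, R2→Delta 2·9=18, R3→Alpha 2·20=40, R4→Charlie 9·15=135, R5→Bravo 5·5=25. Service 318; fixed 101; total 419.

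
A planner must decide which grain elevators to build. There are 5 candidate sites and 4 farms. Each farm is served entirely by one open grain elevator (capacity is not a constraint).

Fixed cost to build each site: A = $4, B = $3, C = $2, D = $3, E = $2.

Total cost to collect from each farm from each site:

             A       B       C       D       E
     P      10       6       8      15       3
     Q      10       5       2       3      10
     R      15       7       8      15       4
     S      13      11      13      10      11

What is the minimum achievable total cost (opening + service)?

For any fixed open set, each farm goes to its cheapest open site; total = fixed + service.
{C, E}: P→E 3, Q→C 2, R→E 4, S→E 11. Service 20; fixed 4; total 24.
{D, E}: P→E 3, Q→D 3, R→E 4, S→D 10. Service 20; fixed 5; total 25.
{C, D, E}: P→E 3, Q→C 2, R→E 4, S→D 10. Service 19; fixed 7; total 26.
{A, B, C, D, E}: P→E 3, Q→C 2, R→E 4, S→D 10. Service 19; fixed 14; total 33.
No other subset beats 24.

Minimum total cost: 24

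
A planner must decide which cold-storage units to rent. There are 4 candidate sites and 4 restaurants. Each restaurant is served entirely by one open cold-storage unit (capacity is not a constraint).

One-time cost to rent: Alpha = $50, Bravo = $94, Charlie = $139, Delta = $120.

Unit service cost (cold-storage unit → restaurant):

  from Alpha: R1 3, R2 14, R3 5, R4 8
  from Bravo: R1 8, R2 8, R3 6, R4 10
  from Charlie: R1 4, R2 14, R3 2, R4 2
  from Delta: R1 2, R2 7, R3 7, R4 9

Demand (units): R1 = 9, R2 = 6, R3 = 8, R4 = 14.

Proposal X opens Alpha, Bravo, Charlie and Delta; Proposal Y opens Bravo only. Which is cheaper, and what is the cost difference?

Proposal X: {Alpha, Bravo, Charlie, Delta}: R1→Delta 2·9=18, R2→Delta 7·6=42, R3→Charlie 2·8=16, R4→Charlie 2·14=28. Service 104; fixed 403; total 507.
Proposal Y: {Bravo}: R1→Bravo 8·9=72, R2→Bravo 8·6=48, R3→Bravo 6·8=48, R4→Bravo 10·14=140. Service 308; fixed 94; total 402.
Difference: |507 − 402| = 105.

Proposal Y is cheaper by 105.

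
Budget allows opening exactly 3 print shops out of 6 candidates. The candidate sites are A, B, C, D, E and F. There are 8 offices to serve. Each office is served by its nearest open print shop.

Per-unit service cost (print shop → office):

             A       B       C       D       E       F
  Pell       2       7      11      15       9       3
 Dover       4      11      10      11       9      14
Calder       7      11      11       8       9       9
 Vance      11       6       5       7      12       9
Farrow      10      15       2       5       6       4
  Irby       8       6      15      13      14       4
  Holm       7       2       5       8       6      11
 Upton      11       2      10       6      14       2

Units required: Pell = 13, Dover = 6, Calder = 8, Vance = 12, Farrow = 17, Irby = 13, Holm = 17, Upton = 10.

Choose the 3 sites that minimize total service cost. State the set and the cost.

Choose A, B and C; total service cost 332.

With exactly 3 open, each office uses its cheapest among the chosen.
{A, B, C}: Pell→A 2·13=26, Dover→A 4·6=24, Calder→A 7·8=56, Vance→C 5·12=60, Farrow→C 2·17=34, Irby→B 6·13=78, Holm→B 2·17=34, Upton→B 2·10=20. Service cost 332.
{A, B, F}: service cost 352
{A, C, F}: service cost 357
Among all 20 size-3 choices, {A, B, C} is lowest.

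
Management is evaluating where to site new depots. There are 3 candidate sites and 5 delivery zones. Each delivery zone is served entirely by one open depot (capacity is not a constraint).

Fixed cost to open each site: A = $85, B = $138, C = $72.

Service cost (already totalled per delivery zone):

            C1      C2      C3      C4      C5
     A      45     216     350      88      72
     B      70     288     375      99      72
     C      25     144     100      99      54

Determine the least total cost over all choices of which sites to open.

Minimum total cost: 494

For any fixed open set, each delivery zone goes to its cheapest open site; total = fixed + service.
{C}: C1→C 25, C2→C 144, C3→C 100, C4→C 99, C5→C 54. Service 422; fixed 72; total 494.
{A, C}: service 411 + fixed 157 = 568
{B, C}: service 422 + fixed 210 = 632
{A, B, C}: C1→C 25, C2→C 144, C3→C 100, C4→A 88, C5→C 54. Service 411; fixed 295; total 706.
No other subset beats 494.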